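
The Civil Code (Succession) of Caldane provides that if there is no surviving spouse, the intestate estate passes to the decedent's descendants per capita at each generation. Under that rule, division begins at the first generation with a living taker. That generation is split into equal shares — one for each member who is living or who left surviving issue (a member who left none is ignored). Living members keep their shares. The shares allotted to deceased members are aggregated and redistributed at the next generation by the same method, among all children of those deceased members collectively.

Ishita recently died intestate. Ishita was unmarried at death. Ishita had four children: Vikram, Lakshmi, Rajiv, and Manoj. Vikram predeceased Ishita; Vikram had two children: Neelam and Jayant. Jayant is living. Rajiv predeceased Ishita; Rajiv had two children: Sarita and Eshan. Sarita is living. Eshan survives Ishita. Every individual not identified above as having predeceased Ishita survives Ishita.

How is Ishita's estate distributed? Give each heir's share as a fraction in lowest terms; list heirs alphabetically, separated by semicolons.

Eshan 1/8; Jayant 1/8; Lakshmi 1/4; Manoj 1/4; Neelam 1/8; Sarita 1/8

There is no surviving spouse, so the entire estate passes to Ishita's descendants per capita at each generation.
At generation 1 (Vikram, Lakshmi, Rajiv, Manoj) there are 4 shares of (1)/4 = 1/4 each.
Living: Lakshmi and Manoj — each takes 1/4.
Deceased: Vikram and Rajiv. Their combined 1/2 is pooled and carried to generation 2.
At generation 2 (Neelam, Jayant, Sarita, Eshan) there are 4 shares of (1/2)/4 = 1/8 each.
Living: Neelam, Jayant, Sarita, and Eshan — each takes 1/8.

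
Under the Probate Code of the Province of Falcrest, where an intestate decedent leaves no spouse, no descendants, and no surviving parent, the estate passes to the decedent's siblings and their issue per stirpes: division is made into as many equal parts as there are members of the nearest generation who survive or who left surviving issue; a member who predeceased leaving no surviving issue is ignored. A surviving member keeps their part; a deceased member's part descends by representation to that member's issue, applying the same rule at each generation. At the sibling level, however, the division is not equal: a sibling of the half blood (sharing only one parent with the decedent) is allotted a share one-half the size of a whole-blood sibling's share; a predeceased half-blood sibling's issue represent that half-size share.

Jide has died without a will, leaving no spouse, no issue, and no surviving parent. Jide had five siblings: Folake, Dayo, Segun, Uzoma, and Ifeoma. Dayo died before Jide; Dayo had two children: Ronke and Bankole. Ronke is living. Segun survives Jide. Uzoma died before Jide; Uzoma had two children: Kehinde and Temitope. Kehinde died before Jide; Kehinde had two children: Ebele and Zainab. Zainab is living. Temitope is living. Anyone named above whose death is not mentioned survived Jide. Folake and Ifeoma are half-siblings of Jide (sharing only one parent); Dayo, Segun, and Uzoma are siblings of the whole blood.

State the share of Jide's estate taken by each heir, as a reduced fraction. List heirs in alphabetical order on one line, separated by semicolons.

Bankole 1/8; Ebele 1/16; Folake 1/8; Ifeoma 1/8; Ronke 1/8; Segun 1/4; Temitope 1/8; Zainab 1/16

No spouse, descendants, or parent survives, so the estate passes to Jide's siblings per stirpes.
Half-blood siblings count for one-half the weight of whole-blood siblings at the initial division.
Dividing 1 in proportion to weights (total weight 4): Folake (weight 1/2) → 1/8; Dayo (weight 1) → 1/4; Segun (weight 1) → 1/4; Uzoma (weight 1) → 1/4; Ifeoma (weight 1/2) → 1/8.
Folake is living and takes 1/8.
Dayo predeceased; the 1/4 allotted to Dayo's branch passes to Dayo's issue by representation.
The 1/4 is divided into 2 equal shares of 1/8 among Ronke, Bankole.
Ronke is living and takes 1/8.
Bankole is living and takes 1/8.
Segun is living and takes 1/4.
Uzoma predeceased; the 1/4 allotted to Uzoma's branch passes to Uzoma's issue by representation.
The 1/4 is divided into 2 equal shares of 1/8 among Kehinde, Temitope.
Kehinde predeceased; the 1/8 allotted to Kehinde's branch passes to Kehinde's issue by representation.
The 1/8 is divided into 2 equal shares of 1/16 among Ebele, Zainab.
Ebele is living and takes 1/16.
Zainab is living and takes 1/16.
Temitope is living and takes 1/8.
Ifeoma is living and takes 1/8.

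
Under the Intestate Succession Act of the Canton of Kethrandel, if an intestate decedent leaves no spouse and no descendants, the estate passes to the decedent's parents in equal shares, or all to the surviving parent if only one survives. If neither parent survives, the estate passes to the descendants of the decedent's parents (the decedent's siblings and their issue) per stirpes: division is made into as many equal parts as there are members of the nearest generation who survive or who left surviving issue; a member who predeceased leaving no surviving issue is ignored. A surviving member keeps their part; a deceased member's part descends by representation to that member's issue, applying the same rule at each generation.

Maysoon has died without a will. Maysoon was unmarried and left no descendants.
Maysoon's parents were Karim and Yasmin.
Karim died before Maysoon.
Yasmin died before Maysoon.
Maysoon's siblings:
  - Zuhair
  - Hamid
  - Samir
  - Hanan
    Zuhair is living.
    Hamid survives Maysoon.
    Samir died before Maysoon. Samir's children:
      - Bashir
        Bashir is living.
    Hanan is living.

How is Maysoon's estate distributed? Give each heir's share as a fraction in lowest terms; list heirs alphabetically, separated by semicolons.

Neither parent survives and there are no descendants, so the estate passes to Maysoon's siblings and their issue per stirpes.
The estate is divided into 4 equal shares of 1/4 among Zuhair, Hamid, Samir, Hanan.
Zuhair is living and takes 1/4.
Hamid is living and takes 1/4.
Samir predeceased; the 1/4 allotted to Samir's branch passes to Samir's issue by representation.
Bashir is the sole taker at this level and receives the full 1/4.
Hanan is living and takes 1/4.

Bashir 1/4; Hamid 1/4; Hanan 1/4; Zuhair 1/4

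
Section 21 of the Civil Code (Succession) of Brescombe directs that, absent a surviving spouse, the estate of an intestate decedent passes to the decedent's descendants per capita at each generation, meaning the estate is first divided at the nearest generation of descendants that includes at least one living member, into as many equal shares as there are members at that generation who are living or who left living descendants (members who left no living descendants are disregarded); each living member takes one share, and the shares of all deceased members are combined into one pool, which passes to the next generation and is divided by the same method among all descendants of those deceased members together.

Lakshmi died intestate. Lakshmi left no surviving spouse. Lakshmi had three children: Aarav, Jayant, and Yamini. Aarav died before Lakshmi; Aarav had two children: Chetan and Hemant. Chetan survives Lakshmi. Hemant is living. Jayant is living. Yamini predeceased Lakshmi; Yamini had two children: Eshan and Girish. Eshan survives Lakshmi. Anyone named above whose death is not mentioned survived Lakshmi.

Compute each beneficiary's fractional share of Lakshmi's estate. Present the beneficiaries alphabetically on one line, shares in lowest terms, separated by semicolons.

Chetan 1/6; Eshan 1/6; Girish 1/6; Hemant 1/6; Jayant 1/3

There is no surviving spouse, so the entire estate passes to Lakshmi's descendants per capita at each generation.
At generation 1 (Aarav, Jayant, Yamini) there are 3 shares of (1)/3 = 1/3 each.
Living: Jayant — each takes 1/3.
Deceased: Aarav and Yamini. Their combined 2/3 is pooled and carried to generation 2.
At generation 2 (Chetan, Hemant, Eshan, Girish) there are 4 shares of (2/3)/4 = 1/6 each.
Living: Chetan, Hemant, Eshan, and Girish — each takes 1/6.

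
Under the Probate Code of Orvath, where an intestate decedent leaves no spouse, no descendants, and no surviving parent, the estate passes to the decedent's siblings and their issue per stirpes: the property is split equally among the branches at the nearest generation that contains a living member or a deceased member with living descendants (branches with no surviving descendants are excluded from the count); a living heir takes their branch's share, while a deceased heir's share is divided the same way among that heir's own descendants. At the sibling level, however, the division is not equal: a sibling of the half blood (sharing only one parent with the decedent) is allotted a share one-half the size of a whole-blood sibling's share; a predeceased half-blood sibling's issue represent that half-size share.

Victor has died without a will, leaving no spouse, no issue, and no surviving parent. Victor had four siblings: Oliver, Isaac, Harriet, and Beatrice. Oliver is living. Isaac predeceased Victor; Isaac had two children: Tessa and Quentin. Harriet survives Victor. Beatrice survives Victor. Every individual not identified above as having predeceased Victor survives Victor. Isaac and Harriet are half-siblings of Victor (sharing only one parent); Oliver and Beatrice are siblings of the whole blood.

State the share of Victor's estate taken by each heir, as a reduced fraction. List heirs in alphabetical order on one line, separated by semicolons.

No spouse, descendants, or parent survives, so the estate passes to Victor's siblings per stirpes.
Half-blood siblings count for one-half the weight of whole-blood siblings at the initial division.
Dividing 1 in proportion to weights (total weight 3): Oliver (weight 1) → 1/3; Isaac (weight 1/2) → 1/6; Harriet (weight 1/2) → 1/6; Beatrice (weight 1) → 1/3.
Oliver is living and takes 1/3.
Isaac predeceased; the 1/6 allotted to Isaac's branch passes to Isaac's issue by representation.
The 1/6 is divided into 2 equal shares of 1/12 among Tessa, Quentin.
Tessa is living and takes 1/12.
Quentin is living and takes 1/12.
Harriet is living and takes 1/6.
Beatrice is living and takes 1/3.

Beatrice 1/3; Harriet 1/6; Oliver 1/3; Quentin 1/12; Tessa 1/12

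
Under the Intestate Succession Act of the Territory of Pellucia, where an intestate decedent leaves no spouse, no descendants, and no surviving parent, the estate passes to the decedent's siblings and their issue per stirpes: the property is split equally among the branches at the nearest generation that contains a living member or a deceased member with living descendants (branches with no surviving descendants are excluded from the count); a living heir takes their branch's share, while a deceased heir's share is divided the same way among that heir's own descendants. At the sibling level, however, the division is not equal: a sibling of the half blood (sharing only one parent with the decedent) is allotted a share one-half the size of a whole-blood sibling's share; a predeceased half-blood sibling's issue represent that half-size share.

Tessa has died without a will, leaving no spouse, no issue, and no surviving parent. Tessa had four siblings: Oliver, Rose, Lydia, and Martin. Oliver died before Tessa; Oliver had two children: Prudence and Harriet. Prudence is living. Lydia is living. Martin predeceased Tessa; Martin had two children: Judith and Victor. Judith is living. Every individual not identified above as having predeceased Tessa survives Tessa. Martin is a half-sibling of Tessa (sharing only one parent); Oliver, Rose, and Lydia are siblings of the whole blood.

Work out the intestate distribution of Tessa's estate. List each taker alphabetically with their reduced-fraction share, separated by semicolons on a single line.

Harriet 1/7; Judith 1/14; Lydia 2/7; Prudence 1/7; Rose 2/7; Victor 1/14

No spouse, descendants, or parent survives, so the estate passes to Tessa's siblings per stirpes.
Half-blood siblings count for one-half the weight of whole-blood siblings at the initial division.
Dividing 1 in proportion to weights (total weight 7/2): Oliver (weight 1) → 2/7; Rose (weight 1) → 2/7; Lydia (weight 1) → 2/7; Martin (weight 1/2) → 1/7.
Oliver predeceased; the 2/7 allotted to Oliver's branch passes to Oliver's issue by representation.
The 2/7 is divided into 2 equal shares of 1/7 among Prudence, Harriet.
Prudence is living and takes 1/7.
Harriet is living and takes 1/7.
Rose is living and takes 2/7.
Lydia is living and takes 2/7.
Martin predeceased; the 1/7 allotted to Martin's branch passes to Martin's issue by representation.
The 1/7 is divided into 2 equal shares of 1/14 among Judith, Victor.
Judith is living and takes 1/14.
Victor is living and takes 1/14.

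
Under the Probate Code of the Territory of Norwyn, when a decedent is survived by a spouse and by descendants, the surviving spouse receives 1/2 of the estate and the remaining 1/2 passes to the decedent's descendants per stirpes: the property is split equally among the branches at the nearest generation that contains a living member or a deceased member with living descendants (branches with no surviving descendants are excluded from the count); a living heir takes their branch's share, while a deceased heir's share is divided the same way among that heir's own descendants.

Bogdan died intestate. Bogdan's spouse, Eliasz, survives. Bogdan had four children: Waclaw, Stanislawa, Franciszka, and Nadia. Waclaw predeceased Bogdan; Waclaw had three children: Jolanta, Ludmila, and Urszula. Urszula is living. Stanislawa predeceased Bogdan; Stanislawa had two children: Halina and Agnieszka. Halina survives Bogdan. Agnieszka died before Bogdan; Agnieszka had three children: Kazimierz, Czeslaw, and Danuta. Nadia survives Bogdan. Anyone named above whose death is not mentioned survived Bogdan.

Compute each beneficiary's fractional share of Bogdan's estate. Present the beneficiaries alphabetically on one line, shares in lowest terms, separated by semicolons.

Eliasz, as surviving spouse, takes 1/2.
The remaining 1/2 passes to Bogdan's descendants per stirpes.
The 1/2 is divided into 4 equal shares of 1/8 among Waclaw, Stanislawa, Franciszka, Nadia.
Waclaw predeceased; the 1/8 allotted to Waclaw's branch passes to Waclaw's issue by representation.
The 1/8 is divided into 3 equal shares of 1/24 among Jolanta, Ludmila, Urszula.
Jolanta is living and takes 1/24.
Ludmila is living and takes 1/24.
Urszula is living and takes 1/24.
Stanislawa predeceased; the 1/8 allotted to Stanislawa's branch passes to Stanislawa's issue by representation.
The 1/8 is divided into 2 equal shares of 1/16 among Halina, Agnieszka.
Halina is living and takes 1/16.
Agnieszka predeceased; the 1/16 allotted to Agnieszka's branch passes to Agnieszka's issue by representation.
The 1/16 is divided into 3 equal shares of 1/48 among Kazimierz, Czeslaw, Danuta.
Kazimierz is living and takes 1/48.
Czeslaw is living and takes 1/48.
Danuta is living and takes 1/48.
Franciszka is living and takes 1/8.
Nadia is living and takes 1/8.

Czeslaw 1/48; Danuta 1/48; Eliasz 1/2; Franciszka 1/8; Halina 1/16; Jolanta 1/24; Kazimierz 1/48; Ludmila 1/24; Nadia 1/8; Urszula 1/24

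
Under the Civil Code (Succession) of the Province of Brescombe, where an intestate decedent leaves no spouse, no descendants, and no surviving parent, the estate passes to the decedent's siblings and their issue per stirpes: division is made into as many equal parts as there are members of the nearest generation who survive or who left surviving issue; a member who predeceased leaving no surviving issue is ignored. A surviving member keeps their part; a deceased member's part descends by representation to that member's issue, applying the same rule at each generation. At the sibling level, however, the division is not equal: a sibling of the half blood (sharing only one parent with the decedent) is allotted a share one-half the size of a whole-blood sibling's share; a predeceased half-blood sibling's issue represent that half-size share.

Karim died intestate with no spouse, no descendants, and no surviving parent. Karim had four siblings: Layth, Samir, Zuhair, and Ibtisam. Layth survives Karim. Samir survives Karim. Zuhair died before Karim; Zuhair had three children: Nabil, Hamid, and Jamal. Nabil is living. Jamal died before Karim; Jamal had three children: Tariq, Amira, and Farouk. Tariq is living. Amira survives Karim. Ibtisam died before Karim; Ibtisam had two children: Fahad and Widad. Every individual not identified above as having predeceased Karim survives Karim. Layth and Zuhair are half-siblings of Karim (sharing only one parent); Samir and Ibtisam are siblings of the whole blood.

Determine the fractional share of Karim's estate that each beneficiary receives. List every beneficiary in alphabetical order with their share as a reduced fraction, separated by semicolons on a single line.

Amira 1/54; Fahad 1/6; Farouk 1/54; Hamid 1/18; Layth 1/6; Nabil 1/18; Samir 1/3; Tariq 1/54; Widad 1/6

No spouse, descendants, or parent survives, so the estate passes to Karim's siblings per stirpes.
Half-blood siblings count for one-half the weight of whole-blood siblings at the initial division.
Dividing 1 in proportion to weights (total weight 3): Layth (weight 1/2) → 1/6; Samir (weight 1) → 1/3; Zuhair (weight 1/2) → 1/6; Ibtisam (weight 1) → 1/3.
Layth is living and takes 1/6.
Samir is living and takes 1/3.
Zuhair predeceased; the 1/6 allotted to Zuhair's branch passes to Zuhair's issue by representation.
The 1/6 is divided into 3 equal shares of 1/18 among Nabil, Hamid, Jamal.
Nabil is living and takes 1/18.
Hamid is living and takes 1/18.
Jamal predeceased; the 1/18 allotted to Jamal's branch passes to Jamal's issue by representation.
The 1/18 is divided into 3 equal shares of 1/54 among Tariq, Amira, Farouk.
Tariq is living and takes 1/54.
Amira is living and takes 1/54.
Farouk is living and takes 1/54.
Ibtisam predeceased; the 1/3 allotted to Ibtisam's branch passes to Ibtisam's issue by representation.
The 1/3 is divided into 2 equal shares of 1/6 among Fahad, Widad.
Fahad is living and takes 1/6.
Widad is living and takes 1/6.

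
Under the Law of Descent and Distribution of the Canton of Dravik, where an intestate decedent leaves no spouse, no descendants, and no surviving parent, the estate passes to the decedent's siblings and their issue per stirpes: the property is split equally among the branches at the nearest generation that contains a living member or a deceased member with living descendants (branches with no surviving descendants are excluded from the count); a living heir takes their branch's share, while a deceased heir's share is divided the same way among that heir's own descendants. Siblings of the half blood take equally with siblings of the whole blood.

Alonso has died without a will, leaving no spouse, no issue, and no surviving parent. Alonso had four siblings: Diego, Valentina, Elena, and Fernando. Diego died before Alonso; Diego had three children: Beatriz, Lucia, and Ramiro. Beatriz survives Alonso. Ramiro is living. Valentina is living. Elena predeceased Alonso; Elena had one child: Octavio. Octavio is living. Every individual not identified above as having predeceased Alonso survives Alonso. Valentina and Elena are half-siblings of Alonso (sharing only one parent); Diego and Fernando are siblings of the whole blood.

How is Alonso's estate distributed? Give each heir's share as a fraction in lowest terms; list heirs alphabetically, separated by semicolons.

Beatriz 1/12; Fernando 1/4; Lucia 1/12; Octavio 1/4; Ramiro 1/12; Valentina 1/4

No spouse, descendants, or parent survives, so the estate passes to Alonso's siblings per stirpes.
Half-blood and whole-blood siblings take equally under the stated rule.
The estate is divided into 4 equal shares of 1/4 among Diego, Valentina, Elena, Fernando.
Diego predeceased; the 1/4 allotted to Diego's branch passes to Diego's issue by representation.
The 1/4 is divided into 3 equal shares of 1/12 among Beatriz, Lucia, Ramiro.
Beatriz is living and takes 1/12.
Lucia is living and takes 1/12.
Ramiro is living and takes 1/12.
Valentina is living and takes 1/4.
Elena predeceased; the 1/4 allotted to Elena's branch passes to Elena's issue by representation.
Octavio is the sole taker at this level and receives the full 1/4.
Fernando is living and takes 1/4.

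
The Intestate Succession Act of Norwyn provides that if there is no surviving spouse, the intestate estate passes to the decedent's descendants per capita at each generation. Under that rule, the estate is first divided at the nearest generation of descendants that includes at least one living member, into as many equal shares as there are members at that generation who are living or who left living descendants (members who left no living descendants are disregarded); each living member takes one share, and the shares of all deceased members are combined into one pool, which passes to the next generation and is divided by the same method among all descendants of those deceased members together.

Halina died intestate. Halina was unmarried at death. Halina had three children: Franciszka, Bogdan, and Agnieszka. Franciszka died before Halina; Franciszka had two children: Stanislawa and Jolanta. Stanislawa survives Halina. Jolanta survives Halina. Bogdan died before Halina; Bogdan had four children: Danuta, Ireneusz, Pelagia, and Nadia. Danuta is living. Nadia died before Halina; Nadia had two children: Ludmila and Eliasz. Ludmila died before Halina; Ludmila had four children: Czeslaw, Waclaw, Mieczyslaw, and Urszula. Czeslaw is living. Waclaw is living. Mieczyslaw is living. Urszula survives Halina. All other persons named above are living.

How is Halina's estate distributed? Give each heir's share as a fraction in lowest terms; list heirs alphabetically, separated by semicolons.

There is no surviving spouse, so the entire estate passes to Halina's descendants per capita at each generation.
At generation 1 (Franciszka, Bogdan, Agnieszka) there are 3 shares of (1)/3 = 1/3 each.
Living: Agnieszka — each takes 1/3.
Deceased: Franciszka and Bogdan. Their combined 2/3 is pooled and carried to generation 2.
At generation 2 (Stanislawa, Jolanta, Danuta, Ireneusz, Pelagia, Nadia) there are 6 shares of (2/3)/6 = 1/9 each.
Living: Stanislawa, Jolanta, Danuta, Ireneusz, and Pelagia — each takes 1/9.
Deceased: Nadia. That 1/9 share is carried to generation 3.
At generation 3 (Ludmila, Eliasz) there are 2 shares of (1/9)/2 = 1/18 each.
Living: Eliasz — each takes 1/18.
Deceased: Ludmila. That 1/18 share is carried to generation 4.
At generation 4 (Czeslaw, Waclaw, Mieczyslaw, Urszula) there are 4 shares of (1/18)/4 = 1/72 each.
Living: Czeslaw, Waclaw, Mieczyslaw, and Urszula — each takes 1/72.

Agnieszka 1/3; Czeslaw 1/72; Danuta 1/9; Eliasz 1/18; Ireneusz 1/9; Jolanta 1/9; Mieczyslaw 1/72; Pelagia 1/9; Stanislawa 1/9; Urszula 1/72; Waclaw 1/72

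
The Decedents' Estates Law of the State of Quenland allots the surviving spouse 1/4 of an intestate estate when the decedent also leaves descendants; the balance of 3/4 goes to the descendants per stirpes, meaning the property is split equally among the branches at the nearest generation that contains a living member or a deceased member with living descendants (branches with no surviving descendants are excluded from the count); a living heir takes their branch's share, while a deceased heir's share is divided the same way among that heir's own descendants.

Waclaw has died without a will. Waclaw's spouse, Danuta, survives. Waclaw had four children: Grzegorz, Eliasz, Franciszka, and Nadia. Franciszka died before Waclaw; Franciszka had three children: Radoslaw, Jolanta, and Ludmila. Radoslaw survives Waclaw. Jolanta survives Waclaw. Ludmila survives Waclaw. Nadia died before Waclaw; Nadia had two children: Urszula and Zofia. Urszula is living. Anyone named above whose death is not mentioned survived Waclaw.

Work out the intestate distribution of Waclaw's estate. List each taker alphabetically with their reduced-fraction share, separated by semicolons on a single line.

Danuta, as surviving spouse, takes 1/4.
The remaining 3/4 passes to Waclaw's descendants per stirpes.
The 3/4 is divided into 4 equal shares of 3/16 among Grzegorz, Eliasz, Franciszka, Nadia.
Grzegorz is living and takes 3/16.
Eliasz is living and takes 3/16.
Franciszka predeceased; the 3/16 allotted to Franciszka's branch passes to Franciszka's issue by representation.
The 3/16 is divided into 3 equal shares of 1/16 among Radoslaw, Jolanta, Ludmila.
Radoslaw is living and takes 1/16.
Jolanta is living and takes 1/16.
Ludmila is living and takes 1/16.
Nadia predeceased; the 3/16 allotted to Nadia's branch passes to Nadia's issue by representation.
The 3/16 is divided into 2 equal shares of 3/32 among Urszula, Zofia.
Urszula is living and takes 3/32.
Zofia is living and takes 3/32.

Danuta 1/4; Eliasz 3/16; Grzegorz 3/16; Jolanta 1/16; Ludmila 1/16; Radoslaw 1/16; Urszula 3/32; Zofia 3/32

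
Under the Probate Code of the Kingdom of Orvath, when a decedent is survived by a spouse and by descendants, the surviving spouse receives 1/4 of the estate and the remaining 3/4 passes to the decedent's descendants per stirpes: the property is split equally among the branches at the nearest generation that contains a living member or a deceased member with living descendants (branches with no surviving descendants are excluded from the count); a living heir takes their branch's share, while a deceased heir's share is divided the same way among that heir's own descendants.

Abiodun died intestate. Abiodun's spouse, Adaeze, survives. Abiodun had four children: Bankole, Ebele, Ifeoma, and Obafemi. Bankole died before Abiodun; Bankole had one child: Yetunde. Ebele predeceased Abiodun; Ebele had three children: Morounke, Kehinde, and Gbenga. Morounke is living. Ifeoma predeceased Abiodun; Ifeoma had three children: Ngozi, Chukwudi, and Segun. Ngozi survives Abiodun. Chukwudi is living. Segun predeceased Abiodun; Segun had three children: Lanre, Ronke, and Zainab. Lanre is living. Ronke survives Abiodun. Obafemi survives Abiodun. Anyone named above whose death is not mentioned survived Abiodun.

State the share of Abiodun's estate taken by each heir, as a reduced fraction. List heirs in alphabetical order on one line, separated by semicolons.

Adaeze 1/4; Chukwudi 1/16; Gbenga 1/16; Kehinde 1/16; Lanre 1/48; Morounke 1/16; Ngozi 1/16; Obafemi 3/16; Ronke 1/48; Yetunde 3/16; Zainab 1/48

Adaeze, as surviving spouse, takes 1/4.
The remaining 3/4 passes to Abiodun's descendants per stirpes.
The 3/4 is divided into 4 equal shares of 3/16 among Bankole, Ebele, Ifeoma, Obafemi.
Bankole predeceased; the 3/16 allotted to Bankole's branch passes to Bankole's issue by representation.
Yetunde is the sole taker at this level and receives the full 3/16.
Ebele predeceased; the 3/16 allotted to Ebele's branch passes to Ebele's issue by representation.
The 3/16 is divided into 3 equal shares of 1/16 among Morounke, Kehinde, Gbenga.
Morounke is living and takes 1/16.
Kehinde is living and takes 1/16.
Gbenga is living and takes 1/16.
Ifeoma predeceased; the 3/16 allotted to Ifeoma's branch passes to Ifeoma's issue by representation.
The 3/16 is divided into 3 equal shares of 1/16 among Ngozi, Chukwudi, Segun.
Ngozi is living and takes 1/16.
Chukwudi is living and takes 1/16.
Segun predeceased; the 1/16 allotted to Segun's branch passes to Segun's issue by representation.
The 1/16 is divided into 3 equal shares of 1/48 among Lanre, Ronke, Zainab.
Lanre is living and takes 1/48.
Ronke is living and takes 1/48.
Zainab is living and takes 1/48.
Obafemi is living and takes 3/16.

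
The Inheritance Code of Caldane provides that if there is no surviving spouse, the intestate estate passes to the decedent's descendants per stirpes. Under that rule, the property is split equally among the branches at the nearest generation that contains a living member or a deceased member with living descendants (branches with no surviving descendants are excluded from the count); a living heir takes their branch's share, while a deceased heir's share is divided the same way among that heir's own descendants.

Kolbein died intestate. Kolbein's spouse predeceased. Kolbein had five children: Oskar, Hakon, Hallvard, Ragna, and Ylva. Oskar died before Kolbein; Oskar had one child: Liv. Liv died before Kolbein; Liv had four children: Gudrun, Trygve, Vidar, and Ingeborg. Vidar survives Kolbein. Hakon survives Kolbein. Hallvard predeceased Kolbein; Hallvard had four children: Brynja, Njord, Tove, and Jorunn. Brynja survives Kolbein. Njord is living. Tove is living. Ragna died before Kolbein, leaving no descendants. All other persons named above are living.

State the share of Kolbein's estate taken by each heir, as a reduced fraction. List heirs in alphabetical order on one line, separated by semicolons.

There is no surviving spouse, so the entire estate passes to Kolbein's descendants per stirpes.
Ragna left no surviving issue, so that branch lapses and is disregarded.
The estate is divided into 4 equal shares of 1/4 among Oskar, Hakon, Hallvard, Ylva.
Oskar predeceased; the 1/4 allotted to Oskar's branch passes to Oskar's issue by representation.
Liv's line is the sole branch at this level, so the full 1/4 passes to Liv's issue by representation.
The 1/4 is divided into 4 equal shares of 1/16 among Gudrun, Trygve, Vidar, Ingeborg.
Gudrun is living and takes 1/16.
Trygve is living and takes 1/16.
Vidar is living and takes 1/16.
Ingeborg is living and takes 1/16.
Hakon is living and takes 1/4.
Hallvard predeceased; the 1/4 allotted to Hallvard's branch passes to Hallvard's issue by representation.
The 1/4 is divided into 4 equal shares of 1/16 among Brynja, Njord, Tove, Jorunn.
Brynja is living and takes 1/16.
Njord is living and takes 1/16.
Tove is living and takes 1/16.
Jorunn is living and takes 1/16.
Ylva is living and takes 1/4.

Brynja 1/16; Gudrun 1/16; Hakon 1/4; Ingeborg 1/16; Jorunn 1/16; Njord 1/16; Tove 1/16; Trygve 1/16; Vidar 1/16; Ylva 1/4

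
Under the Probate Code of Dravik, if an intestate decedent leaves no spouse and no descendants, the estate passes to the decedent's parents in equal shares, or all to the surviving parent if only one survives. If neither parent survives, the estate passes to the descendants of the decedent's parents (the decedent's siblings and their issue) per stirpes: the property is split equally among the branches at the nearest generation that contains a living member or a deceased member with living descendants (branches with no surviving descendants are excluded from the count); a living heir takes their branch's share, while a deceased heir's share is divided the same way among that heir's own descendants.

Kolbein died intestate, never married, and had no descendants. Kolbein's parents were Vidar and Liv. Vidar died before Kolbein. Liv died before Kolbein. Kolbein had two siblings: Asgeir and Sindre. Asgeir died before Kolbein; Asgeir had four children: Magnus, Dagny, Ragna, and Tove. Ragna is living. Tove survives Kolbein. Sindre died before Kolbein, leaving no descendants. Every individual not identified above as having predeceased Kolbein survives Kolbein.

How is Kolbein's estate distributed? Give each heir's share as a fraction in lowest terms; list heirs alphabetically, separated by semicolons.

Neither parent survives and there are no descendants, so the estate passes to Kolbein's siblings and their issue per stirpes.
Sindre left no surviving issue, so that branch lapses and is disregarded.
Asgeir's line is the sole branch at this level, so the full 1 passes to Asgeir's issue by representation.
The estate is divided into 4 equal shares of 1/4 among Magnus, Dagny, Ragna, Tove.
Magnus is living and takes 1/4.
Dagny is living and takes 1/4.
Ragna is living and takes 1/4.
Tove is living and takes 1/4.

Dagny 1/4; Magnus 1/4; Ragna 1/4; Tove 1/4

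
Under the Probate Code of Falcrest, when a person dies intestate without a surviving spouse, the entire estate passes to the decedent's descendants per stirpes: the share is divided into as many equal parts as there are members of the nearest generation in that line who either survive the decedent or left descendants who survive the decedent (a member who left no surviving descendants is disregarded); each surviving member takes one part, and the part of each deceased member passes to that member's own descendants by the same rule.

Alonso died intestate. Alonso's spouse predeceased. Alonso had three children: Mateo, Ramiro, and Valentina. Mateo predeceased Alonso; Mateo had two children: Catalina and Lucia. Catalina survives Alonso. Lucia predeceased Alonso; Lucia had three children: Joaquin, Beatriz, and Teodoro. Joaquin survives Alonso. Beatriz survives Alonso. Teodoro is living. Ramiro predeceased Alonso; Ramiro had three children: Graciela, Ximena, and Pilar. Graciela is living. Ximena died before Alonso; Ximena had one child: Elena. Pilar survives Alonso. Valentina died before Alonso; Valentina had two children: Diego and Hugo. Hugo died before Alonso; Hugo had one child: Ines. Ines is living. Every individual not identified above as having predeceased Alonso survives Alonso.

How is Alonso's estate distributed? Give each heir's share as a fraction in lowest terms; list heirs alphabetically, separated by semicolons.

Beatriz 1/18; Catalina 1/6; Diego 1/6; Elena 1/9; Graciela 1/9; Ines 1/6; Joaquin 1/18; Pilar 1/9; Teodoro 1/18

There is no surviving spouse, so the entire estate passes to Alonso's descendants per stirpes.
The estate is divided into 3 equal shares of 1/3 among Mateo, Ramiro, Valentina.
Mateo predeceased; the 1/3 allotted to Mateo's branch passes to Mateo's issue by representation.
The 1/3 is divided into 2 equal shares of 1/6 among Catalina, Lucia.
Catalina is living and takes 1/6.
Lucia predeceased; the 1/6 allotted to Lucia's branch passes to Lucia's issue by representation.
The 1/6 is divided into 3 equal shares of 1/18 among Joaquin, Beatriz, Teodoro.
Joaquin is living and takes 1/18.
Beatriz is living and takes 1/18.
Teodoro is living and takes 1/18.
Ramiro predeceased; the 1/3 allotted to Ramiro's branch passes to Ramiro's issue by representation.
The 1/3 is divided into 3 equal shares of 1/9 among Graciela, Ximena, Pilar.
Graciela is living and takes 1/9.
Ximena predeceased; the 1/9 allotted to Ximena's branch passes to Ximena's issue by representation.
Elena is the sole taker at this level and receives the full 1/9.
Pilar is living and takes 1/9.
Valentina predeceased; the 1/3 allotted to Valentina's branch passes to Valentina's issue by representation.
The 1/3 is divided into 2 equal shares of 1/6 among Diego, Hugo.
Diego is living and takes 1/6.
Hugo predeceased; the 1/6 allotted to Hugo's branch passes to Hugo's issue by representation.
Ines is the sole taker at this level and receives the full 1/6.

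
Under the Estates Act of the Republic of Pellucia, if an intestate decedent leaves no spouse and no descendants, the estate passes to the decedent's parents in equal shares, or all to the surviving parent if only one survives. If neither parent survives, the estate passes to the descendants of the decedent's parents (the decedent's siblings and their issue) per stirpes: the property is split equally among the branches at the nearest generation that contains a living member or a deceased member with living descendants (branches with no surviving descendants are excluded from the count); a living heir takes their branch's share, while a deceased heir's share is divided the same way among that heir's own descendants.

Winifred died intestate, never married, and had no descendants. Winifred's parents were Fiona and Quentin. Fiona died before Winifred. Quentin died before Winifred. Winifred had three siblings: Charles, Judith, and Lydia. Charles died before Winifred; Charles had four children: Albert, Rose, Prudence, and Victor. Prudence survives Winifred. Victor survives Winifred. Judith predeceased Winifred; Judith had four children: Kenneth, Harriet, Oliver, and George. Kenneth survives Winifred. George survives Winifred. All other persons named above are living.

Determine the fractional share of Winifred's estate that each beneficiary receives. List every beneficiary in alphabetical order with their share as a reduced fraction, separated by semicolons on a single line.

Neither parent survives and there are no descendants, so the estate passes to Winifred's siblings and their issue per stirpes.
The estate is divided into 3 equal shares of 1/3 among Charles, Judith, Lydia.
Charles predeceased; the 1/3 allotted to Charles's branch passes to Charles's issue by representation.
The 1/3 is divided into 4 equal shares of 1/12 among Albert, Rose, Prudence, Victor.
Albert is living and takes 1/12.
Rose is living and takes 1/12.
Prudence is living and takes 1/12.
Victor is living and takes 1/12.
Judith predeceased; the 1/3 allotted to Judith's branch passes to Judith's issue by representation.
The 1/3 is divided into 4 equal shares of 1/12 among Kenneth, Harriet, Oliver, George.
Kenneth is living and takes 1/12.
Harriet is living and takes 1/12.
Oliver is living and takes 1/12.
George is living and takes 1/12.
Lydia is living and takes 1/3.

Albert 1/12; George 1/12; Harriet 1/12; Kenneth 1/12; Lydia 1/3; Oliver 1/12; Prudence 1/12; Rose 1/12; Victor 1/12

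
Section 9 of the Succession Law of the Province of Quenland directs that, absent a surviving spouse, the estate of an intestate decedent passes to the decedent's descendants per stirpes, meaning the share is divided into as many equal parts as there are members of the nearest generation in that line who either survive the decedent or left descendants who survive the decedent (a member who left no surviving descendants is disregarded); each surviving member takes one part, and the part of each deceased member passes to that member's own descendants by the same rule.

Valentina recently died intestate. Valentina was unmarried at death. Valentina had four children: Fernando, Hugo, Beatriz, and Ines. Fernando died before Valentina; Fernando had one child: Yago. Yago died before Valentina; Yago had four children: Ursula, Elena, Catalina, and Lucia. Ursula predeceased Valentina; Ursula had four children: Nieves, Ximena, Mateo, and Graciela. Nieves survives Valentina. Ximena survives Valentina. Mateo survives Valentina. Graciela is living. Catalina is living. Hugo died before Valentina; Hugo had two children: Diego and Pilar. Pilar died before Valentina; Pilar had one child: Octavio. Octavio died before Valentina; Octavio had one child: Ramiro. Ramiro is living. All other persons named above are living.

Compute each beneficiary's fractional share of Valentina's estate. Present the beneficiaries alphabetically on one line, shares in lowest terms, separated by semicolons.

There is no surviving spouse, so the entire estate passes to Valentina's descendants per stirpes.
The estate is divided into 4 equal shares of 1/4 among Fernando, Hugo, Beatriz, Ines.
Fernando predeceased; the 1/4 allotted to Fernando's branch passes to Fernando's issue by representation.
Yago's line is the sole branch at this level, so the full 1/4 passes to Yago's issue by representation.
The 1/4 is divided into 4 equal shares of 1/16 among Ursula, Elena, Catalina, Lucia.
Ursula predeceased; the 1/16 allotted to Ursula's branch passes to Ursula's issue by representation.
The 1/16 is divided into 4 equal shares of 1/64 among Nieves, Ximena, Mateo, Graciela.
Nieves is living and takes 1/64.
Ximena is living and takes 1/64.
Mateo is living and takes 1/64.
Graciela is living and takes 1/64.
Elena is living and takes 1/16.
Catalina is living and takes 1/16.
Lucia is living and takes 1/16.
Hugo predeceased; the 1/4 allotted to Hugo's branch passes to Hugo's issue by representation.
The 1/4 is divided into 2 equal shares of 1/8 among Diego, Pilar.
Diego is living and takes 1/8.
Pilar predeceased; the 1/8 allotted to Pilar's branch passes to Pilar's issue by representation.
Octavio's line is the sole branch at this level, so the full 1/8 passes to Octavio's issue by representation.
Ramiro is the sole taker at this level and receives the full 1/8.
Beatriz is living and takes 1/4.
Ines is living and takes 1/4.

Beatriz 1/4; Catalina 1/16; Diego 1/8; Elena 1/16; Graciela 1/64; Ines 1/4; Lucia 1/16; Mateo 1/64; Nieves 1/64; Ramiro 1/8; Ximena 1/64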